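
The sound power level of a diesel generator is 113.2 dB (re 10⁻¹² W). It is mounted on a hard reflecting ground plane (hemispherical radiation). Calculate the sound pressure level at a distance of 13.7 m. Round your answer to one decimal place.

82.5 dB

Free-field hemispherical radiation: L_p = L_w − 10·log₁₀(2π·r²), r = 13.7 m.
2π·r² = 1179 m², 10·log₁₀ of that is 30.716 dB.
L_p = 113.2 − 30.716 = 82.48 dB.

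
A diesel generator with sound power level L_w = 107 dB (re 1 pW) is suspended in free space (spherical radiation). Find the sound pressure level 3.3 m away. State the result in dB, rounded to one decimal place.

85.6 dB

Free-field spherical radiation: L_p = L_w − 10·log₁₀(4π·r²), r = 3.3 m.
4π·r² = 136.8 m², 10·log₁₀ of that is 21.362 dB.
L_p = 107 − 21.362 = 85.64 dB.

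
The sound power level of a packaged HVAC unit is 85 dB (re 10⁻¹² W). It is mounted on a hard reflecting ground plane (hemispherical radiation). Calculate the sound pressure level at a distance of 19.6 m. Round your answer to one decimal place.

L_p = L_w − 10·log₁₀(2π·r²) with r = 19.6 m.
2π·r² = 2414 m², 10·log₁₀ of that is 33.827 dB.
L_p = 85 − 33.827 = 51.17 dB.

51.2 dB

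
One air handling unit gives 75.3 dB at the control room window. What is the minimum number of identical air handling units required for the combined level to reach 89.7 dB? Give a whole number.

The shortfall is 89.7 − 75.3 = 14.4 dB, and N units add 10·log₁₀ N, so need 10·log₁₀ N ≥ 14.4.
N ≥ 10^(14.4/10) = 27.542, so N = 28.

28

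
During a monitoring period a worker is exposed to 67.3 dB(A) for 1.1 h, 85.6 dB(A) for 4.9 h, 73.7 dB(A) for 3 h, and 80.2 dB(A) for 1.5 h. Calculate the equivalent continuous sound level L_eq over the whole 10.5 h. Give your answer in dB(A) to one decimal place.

82.8 dB(A)

The energy average is taken in the linear domain: L_eq = 10·log₁₀[(Σ tᵢ·10^(Lᵢ/10))/T], T = 10.5 h.
Σ tᵢ·10^(Lᵢ/10) = 1.1·10^(67.3/10) + 4.9·10^(85.6/10) + 3·10^(73.7/10) + 1.5·10^(80.2/10) = 2.012e+09.
L_eq = 10·log₁₀(2.012e+09/10.5) = 82.83 dB(A).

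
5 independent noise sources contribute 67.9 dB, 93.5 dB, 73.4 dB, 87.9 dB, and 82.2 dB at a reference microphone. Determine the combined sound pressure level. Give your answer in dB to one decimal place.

Incoherent sources combine by intensity addition: L_total = 10·log₁₀(Σ 10^(L_i/10)).
Σ 10^(L/10) = 10^(67.9/10) + 10^(93.5/10) + 10^(73.4/10) + 10^(87.9/10) + 10^(82.2/10) = 3.049e+09.
L_total = 10·log₁₀(3.049e+09) = 94.84 dB.

94.8 dB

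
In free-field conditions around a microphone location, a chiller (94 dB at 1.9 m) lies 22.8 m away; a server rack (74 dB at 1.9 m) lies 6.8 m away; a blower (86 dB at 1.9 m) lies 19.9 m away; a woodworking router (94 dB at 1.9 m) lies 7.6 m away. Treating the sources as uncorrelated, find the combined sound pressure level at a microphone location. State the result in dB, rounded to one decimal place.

82.6 dB

First find each source's level at the receiver (point-source: −20·log₁₀(r/r_ref)), then combine on an intensity basis.
chiller: 94 − 20·log₁₀(22.8/1.9) = 94 − 21.58 = 72.42 dB.
server rack: 74 − 20·log₁₀(6.8/1.9) = 74 − 11.08 = 62.92 dB.
blower: 86 − 20·log₁₀(19.9/1.9) = 86 − 20.40 = 65.60 dB.
woodworking router: 94 − 20·log₁₀(7.6/1.9) = 94 − 12.04 = 81.96 dB.
Σ 10^(L/10) = 1.800e+08 → L_total = 10·log₁₀(1.800e+08) = 82.55 dB.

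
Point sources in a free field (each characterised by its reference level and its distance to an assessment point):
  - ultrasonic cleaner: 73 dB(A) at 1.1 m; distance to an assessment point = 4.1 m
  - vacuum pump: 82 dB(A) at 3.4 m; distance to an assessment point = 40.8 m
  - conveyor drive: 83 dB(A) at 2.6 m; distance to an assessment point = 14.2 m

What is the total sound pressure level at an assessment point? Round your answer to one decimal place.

Apply inverse-square spreading to bring every level to the receiver, then sum 10^(L/10).
ultrasonic cleaner: 73 − 20·log₁₀(4.1/1.1) = 73 − 11.43 = 61.57 dB(A).
vacuum pump: 82 − 20·log₁₀(40.8/3.4) = 82 − 21.58 = 60.42 dB(A).
conveyor drive: 83 − 20·log₁₀(14.2/2.6) = 83 − 14.75 = 68.25 dB(A).
Σ 10^(L/10) = 9.226e+06 → L_total = 10·log₁₀(9.226e+06) = 69.65 dB(A).

69.7 dB(A)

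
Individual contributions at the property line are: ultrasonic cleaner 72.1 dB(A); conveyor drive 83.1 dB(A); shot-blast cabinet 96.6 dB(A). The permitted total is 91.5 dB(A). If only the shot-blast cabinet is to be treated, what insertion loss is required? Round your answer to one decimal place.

5.8 dB

Fixed contribution from the other sources: Σ 10^(L/10) = 10^(72.1/10) + 10^(83.1/10) = 2.204e+08 (83.43 dB(A)).
To meet 91.5 dB(A) overall, the treated shot-blast cabinet may contribute at most 10^(91.5/10) − 2.204e+08 = 1.192e+09, i.e. 90.76 dB(A).
Required insertion loss = 96.6 − 90.76 = 5.84 dB.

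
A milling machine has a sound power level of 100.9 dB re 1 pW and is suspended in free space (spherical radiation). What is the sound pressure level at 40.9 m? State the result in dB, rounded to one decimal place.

57.7 dB

Free-field spherical radiation: L_p = L_w − 10·log₁₀(4π·r²), r = 40.9 m.
4π·r² = 2.102e+04 m², 10·log₁₀ of that is 43.227 dB.
L_p = 100.9 − 43.227 = 57.67 dB.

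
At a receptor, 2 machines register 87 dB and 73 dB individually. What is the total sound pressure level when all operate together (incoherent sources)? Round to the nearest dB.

87 dB

Incoherent sources combine by intensity addition: L_total = 10·log₁₀(Σ 10^(L_i/10)).
Σ 10^(L/10) = 10^(87/10) + 10^(73/10) = 5.211e+08.
L_total = 10·log₁₀(5.211e+08) = 87.17 dB.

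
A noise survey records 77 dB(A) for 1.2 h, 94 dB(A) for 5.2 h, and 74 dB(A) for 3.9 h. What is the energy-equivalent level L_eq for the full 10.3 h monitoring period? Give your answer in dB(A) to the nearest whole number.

91 dB(A)

Weight each interval's intensity by its duration and average over T = 10.3 h:
Σ tᵢ·10^(Lᵢ/10) = 1.2·10^(77/10) + 5.2·10^(94/10) + 3.9·10^(74/10) = 1.322e+10.
L_eq = 10·log₁₀(1.322e+10/10.3) = 91.08 dB(A).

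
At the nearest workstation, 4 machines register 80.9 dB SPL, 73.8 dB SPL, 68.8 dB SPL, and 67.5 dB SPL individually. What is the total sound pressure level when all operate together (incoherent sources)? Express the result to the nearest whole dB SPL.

82 dB SPL

Incoherent sources combine by intensity addition: L_total = 10·log₁₀(Σ 10^(L_i/10)).
Σ 10^(L/10) = 10^(80.9/10) + 10^(73.8/10) + 10^(68.8/10) + 10^(67.5/10) = 1.602e+08.
L_total = 10·log₁₀(1.602e+08) = 82.05 dB SPL.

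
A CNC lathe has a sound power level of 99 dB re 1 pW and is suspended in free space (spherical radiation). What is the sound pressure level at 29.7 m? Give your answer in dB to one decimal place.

58.6 dB

Free-field spherical radiation: L_p = L_w − 10·log₁₀(4π·r²), r = 29.7 m.
4π·r² = 1.108e+04 m², 10·log₁₀ of that is 40.447 dB.
L_p = 99 − 40.447 = 58.55 dB.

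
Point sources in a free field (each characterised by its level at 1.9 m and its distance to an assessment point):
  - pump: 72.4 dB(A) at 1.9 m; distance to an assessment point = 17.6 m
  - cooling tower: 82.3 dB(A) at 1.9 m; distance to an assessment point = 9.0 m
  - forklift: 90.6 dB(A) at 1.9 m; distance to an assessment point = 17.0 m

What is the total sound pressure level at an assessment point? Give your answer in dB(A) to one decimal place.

Apply inverse-square spreading to bring every level to the receiver, then sum 10^(L/10).
pump: 72.4 − 20·log₁₀(17.6/1.9) = 72.4 − 19.34 = 53.06 dB(A).
cooling tower: 82.3 − 20·log₁₀(9.0/1.9) = 82.3 − 13.51 = 68.79 dB(A).
forklift: 90.6 − 20·log₁₀(17.0/1.9) = 90.6 − 19.03 = 71.57 dB(A).
Σ 10^(L/10) = 2.211e+07 → L_total = 10·log₁₀(2.211e+07) = 73.45 dB(A).

73.4 dB(A)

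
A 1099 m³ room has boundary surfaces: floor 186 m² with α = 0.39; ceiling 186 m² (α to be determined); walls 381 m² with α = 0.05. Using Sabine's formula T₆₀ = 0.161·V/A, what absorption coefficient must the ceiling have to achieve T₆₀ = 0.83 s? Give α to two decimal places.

A = 0.161·V/T₆₀ = 0.161·1099/0.83 = 213.18 m² sabins.
Absorption from the other surfaces = 186·0.39 + 381·0.05 = 91.59 m², so the ceiling must supply 121.59 m² over 186 m².
α = 121.59/186 = 0.654.

0.65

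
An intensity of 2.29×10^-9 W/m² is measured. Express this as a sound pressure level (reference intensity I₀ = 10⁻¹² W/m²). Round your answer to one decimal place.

Dividing by I₀ shifts the exponent by 12: I/I₀ = 2.29×10^3.
L = 10·(0.3598 + 3) = 33.60 dB.

33.6 dB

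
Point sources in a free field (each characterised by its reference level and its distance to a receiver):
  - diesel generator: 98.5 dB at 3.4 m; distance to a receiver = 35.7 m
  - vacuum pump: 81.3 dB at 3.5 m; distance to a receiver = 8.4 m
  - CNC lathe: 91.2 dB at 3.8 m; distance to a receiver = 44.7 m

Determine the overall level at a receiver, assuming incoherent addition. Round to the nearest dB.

80 dB

First find each source's level at the receiver (point-source: −20·log₁₀(r/r_ref)), then combine on an intensity basis.
diesel generator: 98.5 − 20·log₁₀(35.7/3.4) = 98.5 − 20.42 = 78.08 dB.
vacuum pump: 81.3 − 20·log₁₀(8.4/3.5) = 81.3 − 7.60 = 73.70 dB.
CNC lathe: 91.2 − 20·log₁₀(44.7/3.8) = 91.2 − 21.41 = 69.79 dB.
Σ 10^(L/10) = 9.716e+07 → L_total = 10·log₁₀(9.716e+07) = 79.87 dB.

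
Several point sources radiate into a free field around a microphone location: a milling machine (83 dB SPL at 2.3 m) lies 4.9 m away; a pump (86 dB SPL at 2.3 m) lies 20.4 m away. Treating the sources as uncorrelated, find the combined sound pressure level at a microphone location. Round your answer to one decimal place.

First find each source's level at the receiver (point-source: −20·log₁₀(r/r_ref)), then combine on an intensity basis.
milling machine: 83 − 20·log₁₀(4.9/2.3) = 83 − 6.57 = 76.43 dB SPL.
pump: 86 − 20·log₁₀(20.4/2.3) = 86 − 18.96 = 67.04 dB SPL.
Σ 10^(L/10) = 4.902e+07 → L_total = 10·log₁₀(4.902e+07) = 76.90 dB SPL.

76.9 dB SPL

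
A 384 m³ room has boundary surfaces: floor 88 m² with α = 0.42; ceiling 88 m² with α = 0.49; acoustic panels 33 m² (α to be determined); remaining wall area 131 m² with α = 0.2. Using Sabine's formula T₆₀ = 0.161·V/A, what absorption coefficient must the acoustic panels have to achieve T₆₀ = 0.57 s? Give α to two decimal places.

0.07

A = 0.161·V/T₆₀ = 0.161·384/0.57 = 108.46 m² sabins.
Absorption from the other surfaces = 88·0.42 + 88·0.49 + 131·0.2 = 106.28 m², so the acoustic panels must supply 2.18 m² over 33 m².
α = 2.18/33 = 0.066.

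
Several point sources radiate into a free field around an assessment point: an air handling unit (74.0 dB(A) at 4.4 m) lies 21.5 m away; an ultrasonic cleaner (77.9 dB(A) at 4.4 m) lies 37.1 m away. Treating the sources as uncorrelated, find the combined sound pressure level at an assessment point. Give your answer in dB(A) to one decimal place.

62.8 dB(A)

Propagate each source to the receiver with L = L_ref − 20·log₁₀(r/r_ref), then add intensities.
air handling unit: 74.0 − 20·log₁₀(21.5/4.4) = 74.0 − 13.78 = 60.22 dB(A).
ultrasonic cleaner: 77.9 − 20·log₁₀(37.1/4.4) = 77.9 − 18.52 = 59.38 dB(A).
Σ 10^(L/10) = 1.919e+06 → L_total = 10·log₁₀(1.919e+06) = 62.83 dB(A).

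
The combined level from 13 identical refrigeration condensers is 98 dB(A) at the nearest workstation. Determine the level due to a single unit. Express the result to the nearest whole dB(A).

Dividing the total intensity by 13 lowers the level by 10·log₁₀ 13 = 11.139 dB: L₁ = 98 − 11.139.

87 dB(A)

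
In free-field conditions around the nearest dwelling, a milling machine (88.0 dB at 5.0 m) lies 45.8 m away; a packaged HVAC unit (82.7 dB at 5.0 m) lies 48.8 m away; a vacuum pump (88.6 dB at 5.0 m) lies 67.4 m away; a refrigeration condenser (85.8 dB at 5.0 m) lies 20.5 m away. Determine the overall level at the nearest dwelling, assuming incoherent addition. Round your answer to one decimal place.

75.6 dB

Apply inverse-square spreading to bring every level to the receiver, then sum 10^(L/10).
milling machine: 88.0 − 20·log₁₀(45.8/5.0) = 88.0 − 19.24 = 68.76 dB.
packaged HVAC unit: 82.7 − 20·log₁₀(48.8/5.0) = 82.7 − 19.79 = 62.91 dB.
vacuum pump: 88.6 − 20·log₁₀(67.4/5.0) = 88.6 − 22.59 = 66.01 dB.
refrigeration condenser: 85.8 − 20·log₁₀(20.5/5.0) = 85.8 − 12.26 = 73.54 dB.
Σ 10^(L/10) = 3.608e+07 → L_total = 10·log₁₀(3.608e+07) = 75.57 dB.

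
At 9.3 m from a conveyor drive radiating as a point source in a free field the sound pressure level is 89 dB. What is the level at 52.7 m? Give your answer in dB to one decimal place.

73.9 dB

Point-source attenuation: ΔL = 20·log₁₀(r₂/r₁) = 20·log₁₀(52.7/9.3) = 15.067 dB.
L₂ = 89 − 20·log₁₀(52.7/9.3) = 89 − 15.067 = 73.93 dB.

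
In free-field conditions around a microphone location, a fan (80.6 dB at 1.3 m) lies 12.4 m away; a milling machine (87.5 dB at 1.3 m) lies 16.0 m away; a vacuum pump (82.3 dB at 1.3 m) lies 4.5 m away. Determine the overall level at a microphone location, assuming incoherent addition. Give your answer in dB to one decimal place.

First find each source's level at the receiver (point-source: −20·log₁₀(r/r_ref)), then combine on an intensity basis.
fan: 80.6 − 20·log₁₀(12.4/1.3) = 80.6 − 19.59 = 61.01 dB.
milling machine: 87.5 − 20·log₁₀(16.0/1.3) = 87.5 − 21.80 = 65.70 dB.
vacuum pump: 82.3 − 20·log₁₀(4.5/1.3) = 82.3 − 10.79 = 71.51 dB.
Σ 10^(L/10) = 1.915e+07 → L_total = 10·log₁₀(1.915e+07) = 72.82 dB.

72.8 dB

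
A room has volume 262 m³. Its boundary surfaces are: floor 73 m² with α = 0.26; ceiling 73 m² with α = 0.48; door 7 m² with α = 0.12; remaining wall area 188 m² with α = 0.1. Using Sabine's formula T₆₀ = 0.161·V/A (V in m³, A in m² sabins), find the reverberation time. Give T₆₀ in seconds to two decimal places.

Summing Sᵢαᵢ: 73·0.26 + 73·0.48 + 7·0.12 + 188·0.1 = 73.66 m².
T₆₀ = 0.161 × 262 / 73.66 = 0.573 s.

0.57 s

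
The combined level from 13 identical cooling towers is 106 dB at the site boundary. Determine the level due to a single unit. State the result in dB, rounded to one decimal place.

94.9 dB

For N identical incoherent sources L_total = L₁ + 10·log₁₀ N, so L₁ = 106 − 10·log₁₀(13) = 106 − 11.139.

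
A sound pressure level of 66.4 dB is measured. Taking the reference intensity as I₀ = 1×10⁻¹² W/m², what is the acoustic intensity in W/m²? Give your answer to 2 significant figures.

4.4e-06 W/m²

I = I₀·10^(L/10) = 10⁻¹² × 10^(66.4/10) = 10^(-5.360).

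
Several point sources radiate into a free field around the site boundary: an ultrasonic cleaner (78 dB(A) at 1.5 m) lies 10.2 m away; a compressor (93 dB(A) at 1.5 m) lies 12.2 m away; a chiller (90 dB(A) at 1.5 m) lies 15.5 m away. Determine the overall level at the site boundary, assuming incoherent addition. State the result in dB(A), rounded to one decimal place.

76.1 dB(A)

First find each source's level at the receiver (point-source: −20·log₁₀(r/r_ref)), then combine on an intensity basis.
ultrasonic cleaner: 78 − 20·log₁₀(10.2/1.5) = 78 − 16.65 = 61.35 dB(A).
compressor: 93 − 20·log₁₀(12.2/1.5) = 93 − 18.21 = 74.79 dB(A).
chiller: 90 − 20·log₁₀(15.5/1.5) = 90 − 20.28 = 69.72 dB(A).
Σ 10^(L/10) = 4.089e+07 → L_total = 10·log₁₀(4.089e+07) = 76.12 dB(A).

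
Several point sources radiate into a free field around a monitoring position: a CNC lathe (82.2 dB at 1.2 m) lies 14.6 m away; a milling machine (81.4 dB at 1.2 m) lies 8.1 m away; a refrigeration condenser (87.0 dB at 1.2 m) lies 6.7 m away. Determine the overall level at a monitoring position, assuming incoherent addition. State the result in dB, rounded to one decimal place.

Propagate each source to the receiver with L = L_ref − 20·log₁₀(r/r_ref), then add intensities.
CNC lathe: 82.2 − 20·log₁₀(14.6/1.2) = 82.2 − 21.70 = 60.50 dB.
milling machine: 81.4 − 20·log₁₀(8.1/1.2) = 81.4 − 16.59 = 64.81 dB.
refrigeration condenser: 87.0 − 20·log₁₀(6.7/1.2) = 87.0 − 14.94 = 72.06 dB.
Σ 10^(L/10) = 2.023e+07 → L_total = 10·log₁₀(2.023e+07) = 73.06 dB.

73.1 dB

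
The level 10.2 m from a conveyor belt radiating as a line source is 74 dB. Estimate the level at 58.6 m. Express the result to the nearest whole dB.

66 dB

For a line source, L₂ = L₁ − 10·log₁₀(r₂/r₁).
L₂ = 74 − 10·log₁₀(58.6/10.2) = 74 − 7.593 = 66.41 dB.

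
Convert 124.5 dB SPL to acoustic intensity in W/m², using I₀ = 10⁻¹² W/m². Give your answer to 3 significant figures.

2.82 W/m²

I/I₀ = 10^(124.5/10) = 2.818e+12, so I = 2.818e+12 × 10⁻¹² W/m².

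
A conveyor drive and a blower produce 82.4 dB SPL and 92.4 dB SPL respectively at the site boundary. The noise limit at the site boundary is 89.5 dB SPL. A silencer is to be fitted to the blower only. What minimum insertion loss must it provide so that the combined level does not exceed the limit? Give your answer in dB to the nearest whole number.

4 dB

Everything except the blower sums to 10^(82.4/10) = 1.738e+08 in linear terms, 82.40 dB SPL.
To meet 89.5 dB SPL overall, the treated blower may contribute at most 10^(89.5/10) − 1.738e+08 = 7.175e+08, i.e. 88.56 dB SPL.
So the blower must be reduced from 92.4 to 88.56 dB SPL: IL = 3.84 dB.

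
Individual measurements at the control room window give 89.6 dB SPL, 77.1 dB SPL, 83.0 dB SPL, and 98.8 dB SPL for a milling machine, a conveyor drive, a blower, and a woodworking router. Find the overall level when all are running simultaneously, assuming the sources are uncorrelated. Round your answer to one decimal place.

99.4 dB SPL

For uncorrelated sources the intensities add, so convert each level to linear form, sum, and take 10·log₁₀ of the total.
Σ 10^(L/10) = 10^(89.6/10) + 10^(77.1/10) + 10^(83.0/10) + 10^(98.8/10) = 8.749e+09.
L_total = 10·log₁₀(8.749e+09) = 99.42 dB SPL.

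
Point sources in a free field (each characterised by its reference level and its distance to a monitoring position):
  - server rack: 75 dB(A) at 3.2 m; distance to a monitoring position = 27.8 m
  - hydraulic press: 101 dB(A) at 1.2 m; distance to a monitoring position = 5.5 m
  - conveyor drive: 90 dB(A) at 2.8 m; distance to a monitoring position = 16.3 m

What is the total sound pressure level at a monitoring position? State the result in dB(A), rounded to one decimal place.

First find each source's level at the receiver (point-source: −20·log₁₀(r/r_ref)), then combine on an intensity basis.
server rack: 75 − 20·log₁₀(27.8/3.2) = 75 − 18.78 = 56.22 dB(A).
hydraulic press: 101 − 20·log₁₀(5.5/1.2) = 101 − 13.22 = 87.78 dB(A).
conveyor drive: 90 − 20·log₁₀(16.3/2.8) = 90 − 15.30 = 74.70 dB(A).
Σ 10^(L/10) = 6.292e+08 → L_total = 10·log₁₀(6.292e+08) = 87.99 dB(A).

88.0 dB(A)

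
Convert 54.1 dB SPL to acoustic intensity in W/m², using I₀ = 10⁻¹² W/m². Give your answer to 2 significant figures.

2.6e-07 W/m²

L = 10·log₁₀(I/I₀) ⇒ I = I₀·10^(L/10) = 10⁻¹² × 10^5.41.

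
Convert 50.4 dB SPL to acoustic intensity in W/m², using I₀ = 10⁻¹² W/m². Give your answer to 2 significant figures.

I = I₀·10^(L/10) = 10⁻¹² × 10^(50.4/10) = 10^(-6.960).

1.1e-07 W/m²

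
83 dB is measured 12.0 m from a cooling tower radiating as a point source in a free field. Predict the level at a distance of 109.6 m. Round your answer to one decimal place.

63.8 dB

Spherical spreading from a point source gives a 20·log₁₀(r₂/r₁) drop.
L₂ = 83 − 20·log₁₀(109.6/12.0) = 83 − 19.213 = 63.79 dB.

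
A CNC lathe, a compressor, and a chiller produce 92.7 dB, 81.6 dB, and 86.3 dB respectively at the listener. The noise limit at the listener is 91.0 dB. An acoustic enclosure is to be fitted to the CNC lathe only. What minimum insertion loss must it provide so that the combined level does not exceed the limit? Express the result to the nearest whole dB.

Fixed contribution from the other sources: Σ 10^(L/10) = 10^(81.6/10) + 10^(86.3/10) = 5.711e+08 (87.57 dB).
The limit corresponds to 10^(91.0/10) = 1.259e+09; subtracting the fixed part leaves 6.878e+08 for the CNC lathe, i.e. 88.37 dB.
Required insertion loss = 92.7 − 88.37 = 4.33 dB.

4 dB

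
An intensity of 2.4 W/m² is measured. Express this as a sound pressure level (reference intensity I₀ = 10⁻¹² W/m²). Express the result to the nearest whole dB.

I/I₀ = 2.4/10⁻¹² = 2.4×10^12, and L = 10·log₁₀(I/I₀).
L = 10·(0.3802 + 12) = 123.80 dB.

124 dB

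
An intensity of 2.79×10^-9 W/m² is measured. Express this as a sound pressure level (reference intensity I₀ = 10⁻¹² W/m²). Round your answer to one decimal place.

I/I₀ = 2.79×10^-9/10⁻¹² = 2.79×10^3, and L = 10·log₁₀(I/I₀).
L = 10·(0.4456 + 3) = 34.46 dB.

34.5 dB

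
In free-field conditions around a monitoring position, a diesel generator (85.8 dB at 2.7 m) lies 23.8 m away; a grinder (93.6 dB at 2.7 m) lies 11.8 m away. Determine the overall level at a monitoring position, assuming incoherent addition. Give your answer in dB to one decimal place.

Propagate each source to the receiver with L = L_ref − 20·log₁₀(r/r_ref), then add intensities.
diesel generator: 85.8 − 20·log₁₀(23.8/2.7) = 85.8 − 18.90 = 66.90 dB.
grinder: 93.6 − 20·log₁₀(11.8/2.7) = 93.6 − 12.81 = 80.79 dB.
Σ 10^(L/10) = 1.248e+08 → L_total = 10·log₁₀(1.248e+08) = 80.96 dB.

81.0 dB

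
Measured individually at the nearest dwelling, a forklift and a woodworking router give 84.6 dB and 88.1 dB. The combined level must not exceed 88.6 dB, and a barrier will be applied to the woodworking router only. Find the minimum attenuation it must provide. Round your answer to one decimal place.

1.7 dB

Fixed contribution from the other source: Σ 10^(L/10) = 10^(84.6/10) = 2.884e+08 (84.60 dB).
To meet 88.6 dB overall, the treated woodworking router may contribute at most 10^(88.6/10) − 2.884e+08 = 4.360e+08, i.e. 86.40 dB.
So the woodworking router must be reduced from 88.1 to 86.40 dB: IL = 1.70 dB.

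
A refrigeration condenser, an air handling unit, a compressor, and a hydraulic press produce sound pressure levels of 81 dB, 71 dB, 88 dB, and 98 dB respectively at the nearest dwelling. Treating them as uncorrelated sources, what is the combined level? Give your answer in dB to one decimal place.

Incoherent sources combine by intensity addition: L_total = 10·log₁₀(Σ 10^(L_i/10)).
Σ 10^(L/10) = 10^(81/10) + 10^(71/10) + 10^(88/10) + 10^(98/10) = 7.079e+09.
L_total = 10·log₁₀(7.079e+09) = 98.50 dB.

98.5 dB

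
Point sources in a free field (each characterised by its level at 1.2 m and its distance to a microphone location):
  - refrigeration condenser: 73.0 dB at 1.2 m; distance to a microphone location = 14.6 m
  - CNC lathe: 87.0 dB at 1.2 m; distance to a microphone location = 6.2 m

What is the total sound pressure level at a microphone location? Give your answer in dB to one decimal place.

Apply inverse-square spreading to bring every level to the receiver, then sum 10^(L/10).
refrigeration condenser: 73.0 − 20·log₁₀(14.6/1.2) = 73.0 − 21.70 = 51.30 dB.
CNC lathe: 87.0 − 20·log₁₀(6.2/1.2) = 87.0 − 14.26 = 72.74 dB.
Σ 10^(L/10) = 1.891e+07 → L_total = 10·log₁₀(1.891e+07) = 72.77 dB.

72.8 dB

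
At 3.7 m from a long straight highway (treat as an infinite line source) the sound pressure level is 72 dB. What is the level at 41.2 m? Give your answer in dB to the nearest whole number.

62 dB

Cylindrical spreading from a line source gives a 10·log₁₀(r₂/r₁) drop.
L₂ = 72 − 10·log₁₀(41.2/3.7) = 72 − 10.467 = 61.53 dB.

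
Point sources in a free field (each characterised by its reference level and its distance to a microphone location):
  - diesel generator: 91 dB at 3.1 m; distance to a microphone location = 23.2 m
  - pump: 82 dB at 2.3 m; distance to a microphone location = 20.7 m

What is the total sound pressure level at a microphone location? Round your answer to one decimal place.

73.9 dB

Apply inverse-square spreading to bring every level to the receiver, then sum 10^(L/10).
diesel generator: 91 − 20·log₁₀(23.2/3.1) = 91 − 17.48 = 73.52 dB.
pump: 82 − 20·log₁₀(20.7/2.3) = 82 − 19.08 = 62.92 dB.
Σ 10^(L/10) = 2.443e+07 → L_total = 10·log₁₀(2.443e+07) = 73.88 dB.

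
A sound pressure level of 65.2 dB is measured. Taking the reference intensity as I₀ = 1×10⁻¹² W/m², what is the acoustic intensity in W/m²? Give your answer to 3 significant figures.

3.31e-06 W/m²

L = 10·log₁₀(I/I₀) ⇒ I = I₀·10^(L/10) = 10⁻¹² × 10^6.52.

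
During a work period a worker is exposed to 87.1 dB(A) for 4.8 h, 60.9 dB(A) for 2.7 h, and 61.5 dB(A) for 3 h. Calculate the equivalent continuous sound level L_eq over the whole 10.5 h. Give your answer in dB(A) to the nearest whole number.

84 dB(A)

L_eq = 10·log₁₀[(1/T)·Σ tᵢ·10^(Lᵢ/10)] with T = 10.5 h.
Σ tᵢ·10^(Lᵢ/10) = 4.8·10^(87.1/10) + 2.7·10^(60.9/10) + 3·10^(61.5/10) = 2.469e+09.
L_eq = 10·log₁₀(2.469e+09/10.5) = 83.71 dB(A).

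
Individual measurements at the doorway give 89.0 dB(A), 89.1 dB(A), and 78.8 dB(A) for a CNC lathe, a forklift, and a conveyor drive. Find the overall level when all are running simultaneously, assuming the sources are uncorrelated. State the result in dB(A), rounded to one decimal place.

92.3 dB(A)

For uncorrelated sources the intensities add, so convert each level to linear form, sum, and take 10·log₁₀ of the total.
Σ 10^(L/10) = 10^(89.0/10) + 10^(89.1/10) + 10^(78.8/10) = 1.683e+09.
L_total = 10·log₁₀(1.683e+09) = 92.26 dB(A).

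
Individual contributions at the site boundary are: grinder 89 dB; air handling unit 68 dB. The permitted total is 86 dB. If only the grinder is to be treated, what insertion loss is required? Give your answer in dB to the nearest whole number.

Everything except the grinder sums to 10^(68/10) = 6.310e+06 in linear terms, 68.00 dB.
The limit corresponds to 10^(86/10) = 3.981e+08; subtracting the fixed part leaves 3.918e+08 for the grinder, i.e. 85.93 dB.
So the grinder must be reduced from 89 to 85.93 dB: IL = 3.07 dB.

3 dB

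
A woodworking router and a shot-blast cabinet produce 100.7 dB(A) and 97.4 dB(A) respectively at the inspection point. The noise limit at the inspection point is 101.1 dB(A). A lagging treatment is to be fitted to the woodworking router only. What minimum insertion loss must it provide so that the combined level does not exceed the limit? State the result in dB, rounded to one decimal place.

2.0 dB

Everything except the woodworking router sums to 10^(97.4/10) = 5.495e+09 in linear terms, 97.40 dB(A).
The limit corresponds to 10^(101.1/10) = 1.288e+10; subtracting the fixed part leaves 7.387e+09 for the woodworking router, i.e. 98.68 dB(A).
So the woodworking router must be reduced from 100.7 to 98.68 dB(A): IL = 2.02 dB.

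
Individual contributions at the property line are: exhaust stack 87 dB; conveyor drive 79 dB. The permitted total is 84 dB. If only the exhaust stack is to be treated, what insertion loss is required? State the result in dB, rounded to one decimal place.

4.7 dB

Everything except the exhaust stack sums to 10^(79/10) = 7.943e+07 in linear terms, 79.00 dB.
To meet 84 dB overall, the treated exhaust stack may contribute at most 10^(84/10) − 7.943e+07 = 1.718e+08, i.e. 82.35 dB.
So the exhaust stack must be reduced from 87 to 82.35 dB: IL = 4.65 dB.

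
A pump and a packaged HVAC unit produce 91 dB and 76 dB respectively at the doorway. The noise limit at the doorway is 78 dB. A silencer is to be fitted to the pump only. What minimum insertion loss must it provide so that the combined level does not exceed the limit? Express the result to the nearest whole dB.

17 dB

Fixed contribution from the other source: Σ 10^(L/10) = 10^(76/10) = 3.981e+07 (76.00 dB).
To meet 78 dB overall, the treated pump may contribute at most 10^(78/10) − 3.981e+07 = 2.329e+07, i.e. 73.67 dB.
So the pump must be reduced from 91 to 73.67 dB: IL = 17.33 dB.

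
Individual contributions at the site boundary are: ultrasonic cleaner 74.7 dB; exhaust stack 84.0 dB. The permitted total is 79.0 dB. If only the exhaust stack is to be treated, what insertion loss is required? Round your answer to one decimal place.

Everything except the exhaust stack sums to 10^(74.7/10) = 2.951e+07 in linear terms, 74.70 dB.
To meet 79.0 dB overall, the treated exhaust stack may contribute at most 10^(79.0/10) − 2.951e+07 = 4.992e+07, i.e. 76.98 dB.
Required insertion loss = 84.0 − 76.98 = 7.02 dB.

7.0 dB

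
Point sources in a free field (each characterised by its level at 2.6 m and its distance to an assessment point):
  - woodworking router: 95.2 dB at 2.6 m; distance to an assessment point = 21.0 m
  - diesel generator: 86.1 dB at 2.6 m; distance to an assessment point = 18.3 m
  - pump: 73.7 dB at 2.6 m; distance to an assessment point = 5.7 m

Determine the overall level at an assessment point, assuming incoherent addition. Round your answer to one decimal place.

78.1 dB

Apply inverse-square spreading to bring every level to the receiver, then sum 10^(L/10).
woodworking router: 95.2 − 20·log₁₀(21.0/2.6) = 95.2 − 18.14 = 77.06 dB.
diesel generator: 86.1 − 20·log₁₀(18.3/2.6) = 86.1 − 16.95 = 69.15 dB.
pump: 73.7 − 20·log₁₀(5.7/2.6) = 73.7 − 6.82 = 66.88 dB.
Σ 10^(L/10) = 6.386e+07 → L_total = 10·log₁₀(6.386e+07) = 78.05 dB.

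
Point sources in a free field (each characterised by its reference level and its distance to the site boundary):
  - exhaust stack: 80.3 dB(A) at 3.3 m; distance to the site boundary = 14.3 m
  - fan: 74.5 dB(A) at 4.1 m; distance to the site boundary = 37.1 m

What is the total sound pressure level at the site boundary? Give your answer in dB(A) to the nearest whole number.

68 dB(A)

Apply inverse-square spreading to bring every level to the receiver, then sum 10^(L/10).
exhaust stack: 80.3 − 20·log₁₀(14.3/3.3) = 80.3 − 12.74 = 67.56 dB(A).
fan: 74.5 − 20·log₁₀(37.1/4.1) = 74.5 − 19.13 = 55.37 dB(A).
Σ 10^(L/10) = 6.051e+06 → L_total = 10·log₁₀(6.051e+06) = 67.82 dB(A).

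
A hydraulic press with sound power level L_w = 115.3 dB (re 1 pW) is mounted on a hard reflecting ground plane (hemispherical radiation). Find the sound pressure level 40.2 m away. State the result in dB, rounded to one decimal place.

75.2 dB

Free-field hemispherical radiation: L_p = L_w − 10·log₁₀(2π·r²), r = 40.2 m.
2π·r² = 1.015e+04 m², 10·log₁₀ of that is 40.066 dB.
L_p = 115.3 − 40.066 = 75.23 dB.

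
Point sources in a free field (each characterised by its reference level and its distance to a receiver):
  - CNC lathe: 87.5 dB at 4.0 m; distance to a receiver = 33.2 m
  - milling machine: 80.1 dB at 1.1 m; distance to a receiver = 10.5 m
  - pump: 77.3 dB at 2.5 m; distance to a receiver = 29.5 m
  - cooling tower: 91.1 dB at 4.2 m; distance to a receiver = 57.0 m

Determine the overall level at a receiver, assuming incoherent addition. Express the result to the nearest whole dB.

Apply inverse-square spreading to bring every level to the receiver, then sum 10^(L/10).
CNC lathe: 87.5 − 20·log₁₀(33.2/4.0) = 87.5 − 18.38 = 69.12 dB.
milling machine: 80.1 − 20·log₁₀(10.5/1.1) = 80.1 − 19.60 = 60.50 dB.
pump: 77.3 − 20·log₁₀(29.5/2.5) = 77.3 − 21.44 = 55.86 dB.
cooling tower: 91.1 − 20·log₁₀(57.0/4.2) = 91.1 − 22.65 = 68.45 dB.
Σ 10^(L/10) = 1.667e+07 → L_total = 10·log₁₀(1.667e+07) = 72.22 dB.

72 dB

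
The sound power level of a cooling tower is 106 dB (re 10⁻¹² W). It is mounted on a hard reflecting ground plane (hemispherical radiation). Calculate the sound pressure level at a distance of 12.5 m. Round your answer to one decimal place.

76.1 dB

The power spreads over a hemisphere of area 2π·r², so L_p = L_w − 10·log₁₀(2π·r²).
2π·r² = 981.7 m², 10·log₁₀ of that is 29.920 dB.
L_p = 106 − 29.920 = 76.08 dB.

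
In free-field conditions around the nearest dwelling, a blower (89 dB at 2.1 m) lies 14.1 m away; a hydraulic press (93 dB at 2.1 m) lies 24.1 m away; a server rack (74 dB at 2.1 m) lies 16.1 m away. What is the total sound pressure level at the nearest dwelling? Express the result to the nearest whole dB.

75 dB

Propagate each source to the receiver with L = L_ref − 20·log₁₀(r/r_ref), then add intensities.
blower: 89 − 20·log₁₀(14.1/2.1) = 89 − 16.54 = 72.46 dB.
hydraulic press: 93 − 20·log₁₀(24.1/2.1) = 93 − 21.20 = 71.80 dB.
server rack: 74 − 20·log₁₀(16.1/2.1) = 74 − 17.69 = 56.31 dB.
Σ 10^(L/10) = 3.320e+07 → L_total = 10·log₁₀(3.320e+07) = 75.21 dB.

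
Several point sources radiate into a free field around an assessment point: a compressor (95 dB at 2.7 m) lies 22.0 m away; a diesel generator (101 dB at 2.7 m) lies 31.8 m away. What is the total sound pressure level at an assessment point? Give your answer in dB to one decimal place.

First find each source's level at the receiver (point-source: −20·log₁₀(r/r_ref)), then combine on an intensity basis.
compressor: 95 − 20·log₁₀(22.0/2.7) = 95 − 18.22 = 76.78 dB.
diesel generator: 101 − 20·log₁₀(31.8/2.7) = 101 − 21.42 = 79.58 dB.
Σ 10^(L/10) = 1.384e+08 → L_total = 10·log₁₀(1.384e+08) = 81.41 dB.

81.4 dB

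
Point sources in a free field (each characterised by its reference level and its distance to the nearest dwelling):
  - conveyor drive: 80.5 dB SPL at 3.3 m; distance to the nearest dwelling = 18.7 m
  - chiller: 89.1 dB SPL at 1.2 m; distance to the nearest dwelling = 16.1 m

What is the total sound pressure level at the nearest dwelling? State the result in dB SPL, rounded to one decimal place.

69.0 dB SPL

Apply inverse-square spreading to bring every level to the receiver, then sum 10^(L/10).
conveyor drive: 80.5 − 20·log₁₀(18.7/3.3) = 80.5 − 15.07 = 65.43 dB SPL.
chiller: 89.1 − 20·log₁₀(16.1/1.2) = 89.1 − 22.55 = 66.55 dB SPL.
Σ 10^(L/10) = 8.010e+06 → L_total = 10·log₁₀(8.010e+06) = 69.04 dB SPL.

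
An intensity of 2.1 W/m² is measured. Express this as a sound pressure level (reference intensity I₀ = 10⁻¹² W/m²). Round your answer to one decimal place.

123.2 dB

L = 10·log₁₀(I/I₀) = 10·log₁₀(2.1/10⁻¹²) = 10·log₁₀(2.1×10^12).
L = 10·(0.3222 + 12) = 123.22 dB.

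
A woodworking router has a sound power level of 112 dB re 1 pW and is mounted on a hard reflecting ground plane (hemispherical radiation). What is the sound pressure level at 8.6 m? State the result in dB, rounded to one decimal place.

85.3 dB

The power spreads over a hemisphere of area 2π·r², so L_p = L_w − 10·log₁₀(2π·r²).
2π·r² = 464.7 m², 10·log₁₀ of that is 26.672 dB.
L_p = 112 − 26.672 = 85.33 dB.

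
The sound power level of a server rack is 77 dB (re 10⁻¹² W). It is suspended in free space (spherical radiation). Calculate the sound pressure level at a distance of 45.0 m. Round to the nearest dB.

The power spreads over a sphere of area 4π·r², so L_p = L_w − 10·log₁₀(4π·r²).
4π·r² = 2.545e+04 m², 10·log₁₀ of that is 44.056 dB.
L_p = 77 − 44.056 = 32.94 dB.

33 dB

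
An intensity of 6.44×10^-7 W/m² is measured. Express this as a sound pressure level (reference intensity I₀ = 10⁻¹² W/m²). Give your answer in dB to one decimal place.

I/I₀ = 6.44×10^-7/10⁻¹² = 6.44×10^5, and L = 10·log₁₀(I/I₀).
L = 10·(0.8089 + 5) = 58.09 dB.

58.1 dB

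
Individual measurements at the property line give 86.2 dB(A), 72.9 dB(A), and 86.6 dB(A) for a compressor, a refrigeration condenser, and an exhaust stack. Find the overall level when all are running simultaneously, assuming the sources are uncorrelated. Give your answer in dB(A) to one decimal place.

Incoherent sources combine by intensity addition: L_total = 10·log₁₀(Σ 10^(L_i/10)).
Σ 10^(L/10) = 10^(86.2/10) + 10^(72.9/10) + 10^(86.6/10) = 8.935e+08.
L_total = 10·log₁₀(8.935e+08) = 89.51 dB(A).

89.5 dB(A)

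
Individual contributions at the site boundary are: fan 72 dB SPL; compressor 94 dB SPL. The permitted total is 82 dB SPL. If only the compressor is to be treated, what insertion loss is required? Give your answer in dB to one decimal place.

12.5 dB

Everything except the compressor sums to 10^(72/10) = 1.585e+07 in linear terms, 72.00 dB SPL.
To meet 82 dB SPL overall, the treated compressor may contribute at most 10^(82/10) − 1.585e+07 = 1.426e+08, i.e. 81.54 dB SPL.
So the compressor must be reduced from 94 to 81.54 dB SPL: IL = 12.46 dB.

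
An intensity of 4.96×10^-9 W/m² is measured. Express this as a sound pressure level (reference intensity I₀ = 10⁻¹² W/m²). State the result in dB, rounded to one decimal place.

37.0 dB

Dividing by I₀ shifts the exponent by 12: I/I₀ = 4.96×10^3.
L = 10·(0.6955 + 3) = 36.95 dB.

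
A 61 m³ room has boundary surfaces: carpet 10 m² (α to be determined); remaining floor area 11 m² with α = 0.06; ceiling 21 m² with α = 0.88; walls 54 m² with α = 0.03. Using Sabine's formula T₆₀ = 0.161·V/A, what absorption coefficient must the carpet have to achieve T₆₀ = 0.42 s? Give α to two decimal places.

0.26

Required total absorption A = 0.161·61/0.42 = 23.38 m².
Absorption from the other surfaces = 11·0.06 + 21·0.88 + 54·0.03 = 20.76 m², so the carpet must supply 2.62 m² over 10 m².
α = 2.62/10 = 0.262.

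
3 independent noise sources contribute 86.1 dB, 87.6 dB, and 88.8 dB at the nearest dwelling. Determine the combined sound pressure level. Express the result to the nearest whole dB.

For uncorrelated sources the intensities add, so convert each level to linear form, sum, and take 10·log₁₀ of the total.
Σ 10^(L/10) = 10^(86.1/10) + 10^(87.6/10) + 10^(88.8/10) = 1.741e+09.
L_total = 10·log₁₀(1.741e+09) = 92.41 dB.

92 dB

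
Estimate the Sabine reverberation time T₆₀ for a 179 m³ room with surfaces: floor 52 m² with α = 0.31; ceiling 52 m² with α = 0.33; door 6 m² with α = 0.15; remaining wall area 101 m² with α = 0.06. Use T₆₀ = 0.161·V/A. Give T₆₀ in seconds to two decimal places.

0.72 s

Summing Sᵢαᵢ: 52·0.31 + 52·0.33 + 6·0.15 + 101·0.06 = 40.24 m².
T₆₀ = 0.161·V/A = 0.161·179/40.24 = 0.716 s.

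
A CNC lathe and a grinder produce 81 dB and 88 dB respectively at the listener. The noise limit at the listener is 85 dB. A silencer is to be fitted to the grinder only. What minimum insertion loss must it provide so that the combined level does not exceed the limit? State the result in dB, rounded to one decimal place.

Everything except the grinder sums to 10^(81/10) = 1.259e+08 in linear terms, 81.00 dB.
To meet 85 dB overall, the treated grinder may contribute at most 10^(85/10) − 1.259e+08 = 1.903e+08, i.e. 82.80 dB.
So the grinder must be reduced from 88 to 82.80 dB: IL = 5.20 dB.

5.2 dB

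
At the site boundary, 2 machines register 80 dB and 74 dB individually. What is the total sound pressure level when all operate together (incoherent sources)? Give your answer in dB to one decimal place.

81.0 dB

For uncorrelated sources the intensities add, so convert each level to linear form, sum, and take 10·log₁₀ of the total.
Σ 10^(L/10) = 10^(80/10) + 10^(74/10) = 1.251e+08.
L_total = 10·log₁₀(1.251e+08) = 80.97 dB.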